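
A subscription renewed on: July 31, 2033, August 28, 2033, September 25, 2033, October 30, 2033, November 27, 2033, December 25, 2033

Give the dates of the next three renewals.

January 29, 2034; February 26, 2034; March 26, 2034

All Sundays; the gaps (28, 28, 35, 28, 28) vary with month length.
This is the last Sunday of each month.
January 2034 ends with Sunday January 29, 2034.
Last Sunday of February 2034: February 26, 2034.
Last Sunday of March 2034: March 26, 2034.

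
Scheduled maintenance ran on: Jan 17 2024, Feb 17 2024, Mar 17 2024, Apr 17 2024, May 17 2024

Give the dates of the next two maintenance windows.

The day-of-month is always 17 (31, 29, 31, 30 days between events).
So this recurs on the 17th of each month.
June 2024: Jun 17 2024.
Next: July 2024 → Jul 17 2024.

Jun 17 2024, Jul 17 2024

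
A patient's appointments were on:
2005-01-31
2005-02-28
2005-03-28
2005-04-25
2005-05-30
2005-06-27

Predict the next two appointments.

2005-07-25, 2005-08-29

Every date is a Monday; gaps 28, 28, 28, 35, 28 days.
Each is the last Monday of its month (at least one falls on the 29th or later, ruling out '4th Monday').
July 2005 ends with Monday 2005-07-25.
August 2005 ends with Monday 2005-08-29.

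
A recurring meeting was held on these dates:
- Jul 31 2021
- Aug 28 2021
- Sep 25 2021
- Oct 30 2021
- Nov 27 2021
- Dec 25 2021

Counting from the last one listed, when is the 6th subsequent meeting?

Jun 25 2022

These are Saturdays with 28, 28, 35, 28, 28-day gaps.
Each is the final Saturday of its month — Jul 31 2021 is past the 28th, so '4th Saturday' doesn't fit.
Last Saturday of January 2022: Jan 29 2022.
February 2022 ends with Saturday Feb 26 2022.
Last Saturday of March 2022: Mar 26 2022.
Last Saturday of April 2022: Apr 30 2022.
Last Saturday of May 2022: May 28 2022.
Last Saturday of June 2022: Jun 25 2022.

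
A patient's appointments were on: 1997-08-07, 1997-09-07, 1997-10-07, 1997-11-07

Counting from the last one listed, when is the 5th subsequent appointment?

The day-of-month is always 7 (31, 30, 31 days between events).
So this recurs on the 7th of each month.
December 1997: 1997-12-07.
Next: January 1998 → 1998-01-07.
February 1998: 1998-02-07.
March 1998: 1998-03-07.
April 1998: 1998-04-07.

1998-04-07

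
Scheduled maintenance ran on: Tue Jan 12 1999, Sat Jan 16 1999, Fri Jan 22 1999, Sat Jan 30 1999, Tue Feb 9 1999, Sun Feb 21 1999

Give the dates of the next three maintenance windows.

The spacing grows by 2 each time: 4, 6, 8, 10, 12 days.
Next gap: 14 days. Sun Feb 21 1999 + 14 days = Sun Mar 7 1999.
Next gap: 16 days. Sun Mar 7 1999 + 16 days = Tue Mar 23 1999.
Next gap: 18 days. Tue Mar 23 1999 + 18 days = Sat Apr 10 1999.

Sun Mar 7 1999, Tue Mar 23 1999, Sat Apr 10 1999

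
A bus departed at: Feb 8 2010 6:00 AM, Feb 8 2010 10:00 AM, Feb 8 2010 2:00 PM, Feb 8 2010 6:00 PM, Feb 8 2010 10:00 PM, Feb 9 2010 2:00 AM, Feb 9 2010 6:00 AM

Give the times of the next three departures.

Feb 9 2010 10:00 AM, Feb 9 2010 2:00 PM, Feb 9 2010 6:00 PM

Gaps: 4, 4, 4, 4, 4, 4 hours — each event is 4 hours after the previous one.
Feb 9 2010 6:00 AM + 4 h = Feb 9 2010 10:00 AM.
Feb 9 2010 10:00 AM + 4 h = Feb 9 2010 2:00 PM.
Feb 9 2010 2:00 PM + 4 h = Feb 9 2010 6:00 PM.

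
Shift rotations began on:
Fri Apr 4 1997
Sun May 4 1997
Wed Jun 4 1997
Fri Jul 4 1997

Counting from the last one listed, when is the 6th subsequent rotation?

Sun Jan 4 1998

The day-of-month is always 4 (30, 31, 30 days between events).
So this recurs on the 4th of each month.
August 1997: Mon Aug 4 1997.
September 1997: Thu Sep 4 1997.
October 1997: Sat Oct 4 1997.
November 1997: Tue Nov 4 1997.
Next: December 1997 → Thu Dec 4 1997.
January 1998: Sun Jan 4 1998.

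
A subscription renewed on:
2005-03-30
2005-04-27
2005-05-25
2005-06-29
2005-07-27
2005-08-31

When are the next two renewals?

2005-09-28, 2005-10-26

Every date is a Wednesday; gaps 28, 28, 35, 28, 35 days.
Each is the last Wednesday of its month (at least one falls on the 29th or later, ruling out '4th Wednesday').
Last Wednesday of September 2005: 2005-09-28.
Last Wednesday of October 2005: 2005-10-26.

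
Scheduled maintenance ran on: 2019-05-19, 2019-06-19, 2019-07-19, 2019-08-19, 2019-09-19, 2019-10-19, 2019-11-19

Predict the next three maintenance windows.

The day-of-month is always 19 (31, 30, 31, 31, 30, 31 days between events).
So this recurs on the 19th of each month.
December 2019: 2019-12-19.
Next: January 2020 → 2020-01-19.
February 2020: 2020-02-19.

2019-12-19, 2020-01-19, 2020-02-19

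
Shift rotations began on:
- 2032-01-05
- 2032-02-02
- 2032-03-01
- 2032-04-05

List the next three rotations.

Gaps: 28, 28, 35 days — a mix of 28 and 35. Every date is a Monday.
Each is the 1st Monday of its month.
1st Monday of May 2032: 2032-05-03.
1st Monday of June 2032: 2032-06-07.
July 2032 — 1st Monday is 2032-07-05.

2032-05-03, 2032-06-07, 2032-07-05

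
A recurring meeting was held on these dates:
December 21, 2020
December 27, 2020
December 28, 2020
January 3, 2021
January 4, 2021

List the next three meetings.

Gaps: 6, 1, 6, 1 days — not constant, but cyclic with period 2.
The events fall on every Monday and Sunday.
Next Sunday: January 10, 2021.
Next Monday: January 11, 2021.
Next Sunday: January 17, 2021.

January 10, 2021; January 11, 2021; January 17, 2021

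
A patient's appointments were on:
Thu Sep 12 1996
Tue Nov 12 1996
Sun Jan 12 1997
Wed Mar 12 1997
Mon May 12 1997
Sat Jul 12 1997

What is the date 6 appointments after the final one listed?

Sun Jul 12 1998

Each date is the 12th; the gaps (61, 61, 59, 61, 61) track the month lengths.
The rule is the 12th of every 2 months.
September 1997: Fri Sep 12 1997.
Next: November 1997 → Wed Nov 12 1997.
Next: January 1998 → Mon Jan 12 1998.
March 1998: Thu Mar 12 1998.
Next: May 1998 → Tue May 12 1998.
July 1998: Sun Jul 12 1998.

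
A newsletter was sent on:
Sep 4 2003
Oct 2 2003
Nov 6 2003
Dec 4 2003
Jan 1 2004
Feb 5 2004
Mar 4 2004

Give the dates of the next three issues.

These are Thursdays at 28- or 35-day spacing (28, 35, 28, 28, 35, 28).
The pattern: 1st Thursday of the month.
1st Thursday of April 2004: Apr 1 2004.
1st Thursday of May 2004: May 6 2004.
1st Thursday of June 2004: Jun 3 2004.

Apr 1 2004, May 6 2004, Jun 3 2004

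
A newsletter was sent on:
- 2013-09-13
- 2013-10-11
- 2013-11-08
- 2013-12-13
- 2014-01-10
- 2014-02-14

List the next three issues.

2014-03-14, 2014-04-11, 2014-05-09

These are Fridays at 28- or 35-day spacing (28, 28, 35, 28, 35).
The pattern: 2nd Friday of the month.
March 2014 — 2nd Friday is 2014-03-14.
April 2014 — 2nd Friday is 2014-04-11.
2nd Friday of May 2014: 2014-05-09.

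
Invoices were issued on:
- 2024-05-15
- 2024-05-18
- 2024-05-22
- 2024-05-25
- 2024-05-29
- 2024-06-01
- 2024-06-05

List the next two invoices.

Gaps: 3, 4, 3, 4, 3, 4 days — not constant, but cyclic with period 2.
The events fall on every Wednesday and Saturday.
The following Saturday is 2024-06-08.
The following Wednesday is 2024-06-12.

2024-06-08, 2024-06-12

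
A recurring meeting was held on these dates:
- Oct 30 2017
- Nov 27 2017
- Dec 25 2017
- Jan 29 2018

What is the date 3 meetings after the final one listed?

Every date is a Monday; gaps 28, 28, 35 days.
Each is the last Monday of its month (at least one falls on the 29th or later, ruling out '4th Monday').
Last Monday of February 2018: Feb 26 2018.
March 2018 ends with Monday Mar 26 2018.
Last Monday of April 2018: Apr 30 2018.

Apr 30 2018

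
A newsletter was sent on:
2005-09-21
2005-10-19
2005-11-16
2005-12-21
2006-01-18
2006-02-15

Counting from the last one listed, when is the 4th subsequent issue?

2006-06-21

All dates are Wednesdays, 28, 28, 35, 28, 28 days apart.
Specifically, the 3rd Wednesday of each month.
3rd Wednesday of March 2006: 2006-03-15.
April 2006 — 3rd Wednesday is 2006-04-19.
3rd Wednesday of May 2006: 2006-05-17.
June 2006 — 3rd Wednesday is 2006-06-21.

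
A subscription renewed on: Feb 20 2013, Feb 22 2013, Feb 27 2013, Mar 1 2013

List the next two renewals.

Every event lands on a Wednesday or Friday (gaps cycle 2, 5, 2).
So the schedule is: every Wednesday and Friday.
The following Wednesday is Mar 6 2013.
Next Friday: Mar 8 2013.

Mar 6 2013, Mar 8 2013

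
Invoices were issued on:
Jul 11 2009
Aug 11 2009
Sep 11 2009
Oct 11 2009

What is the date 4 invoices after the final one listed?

Feb 11 2010

Each date is the 11th; the gaps (31, 31, 30) track the month lengths.
The rule is the 11th of each month.
November 2009: Nov 11 2009.
December 2009: Dec 11 2009.
Next: January 2010 → Jan 11 2010.
February 2010: Feb 11 2010.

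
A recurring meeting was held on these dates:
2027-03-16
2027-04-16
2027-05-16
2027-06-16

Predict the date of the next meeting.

2027-07-16

The day-of-month is always 16 (31, 30, 31 days between events).
So this recurs on the 16th of each month.
Next: July 2027 → 2027-07-16.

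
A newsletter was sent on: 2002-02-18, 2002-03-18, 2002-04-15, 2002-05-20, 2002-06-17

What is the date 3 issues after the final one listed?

2002-09-16

All dates are Mondays, 28, 28, 35, 28 days apart.
Specifically, the 3rd Monday of each month.
3rd Monday of July 2002: 2002-07-15.
August 2002 — 3rd Monday is 2002-08-19.
3rd Monday of September 2002: 2002-09-16.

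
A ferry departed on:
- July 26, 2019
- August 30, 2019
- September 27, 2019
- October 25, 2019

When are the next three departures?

November 29, 2019; December 27, 2019; January 31, 2020

All Fridays; the gaps (35, 28, 28) vary with month length.
This is the last Friday of each month.
November 2019 ends with Friday November 29, 2019.
December 2019 ends with Friday December 27, 2019.
Last Friday of January 2020: January 31, 2020.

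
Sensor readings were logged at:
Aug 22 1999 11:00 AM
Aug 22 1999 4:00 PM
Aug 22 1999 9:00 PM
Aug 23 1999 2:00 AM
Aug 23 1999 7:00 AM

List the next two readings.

Aug 23 1999 12:00 PM, Aug 23 1999 5:00 PM

Gaps: 5, 5, 5, 5 hours — each event is 5 hours after the previous one.
Aug 23 1999 7:00 AM + 5 h = Aug 23 1999 12:00 PM.
Aug 23 1999 12:00 PM + 5 h = Aug 23 1999 5:00 PM.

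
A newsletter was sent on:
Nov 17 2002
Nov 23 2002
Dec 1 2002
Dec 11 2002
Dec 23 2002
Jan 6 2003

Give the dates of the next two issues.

Jan 22 2003, Feb 9 2003

Intervals are 6, 8, 10, 12, 14 days — an arithmetic progression with common difference 2.
Next gap: 16 days. Jan 6 2003 + 16 days = Jan 22 2003.
Next gap: 18 days. Jan 22 2003 + 18 days = Feb 9 2003.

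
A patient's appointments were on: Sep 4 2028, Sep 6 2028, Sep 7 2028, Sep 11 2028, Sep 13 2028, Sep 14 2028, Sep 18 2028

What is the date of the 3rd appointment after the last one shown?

Sep 25 2028

The gap pattern 2, 1, 4, 2, 1, 4 repeats every 3 events.
These are the Mondays, Wednesdays and Thursdays of each week.
Next Wednesday: Sep 20 2028.
The following Thursday is Sep 21 2028.
The following Monday is Sep 25 2028.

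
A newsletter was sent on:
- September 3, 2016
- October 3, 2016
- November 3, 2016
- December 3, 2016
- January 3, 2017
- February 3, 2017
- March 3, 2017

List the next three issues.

April 3, 2017; May 3, 2017; June 3, 2017

The day-of-month is always 3 (30, 31, 30, 31, 31, 28 days between events).
So this recurs on the 3rd of each month.
April 2017: April 3, 2017.
Next: May 2017 → May 3, 2017.
June 2017: June 3, 2017.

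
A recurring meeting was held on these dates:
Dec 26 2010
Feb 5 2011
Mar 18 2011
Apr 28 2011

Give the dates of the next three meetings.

Jun 8 2011, Jul 19 2011, Aug 29 2011

Every event comes 41 days after the last (41, 41, 41).
Apr 28 2011 + 41 days = Jun 8 2011.
Jun 8 2011 + 41 days = Jul 19 2011.
Jul 19 2011 + 41 days = Aug 29 2011.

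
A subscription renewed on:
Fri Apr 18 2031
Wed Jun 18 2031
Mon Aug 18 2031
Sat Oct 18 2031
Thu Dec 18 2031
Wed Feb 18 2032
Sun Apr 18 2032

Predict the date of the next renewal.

Fri Jun 18 2032

Gaps: 61, 61, 61, 61, 62, 60 days — not constant. Every event is on the 18th of the month.
Pattern: the 18th of every 2 months.
Next: June 2032 → Fri Jun 18 2032.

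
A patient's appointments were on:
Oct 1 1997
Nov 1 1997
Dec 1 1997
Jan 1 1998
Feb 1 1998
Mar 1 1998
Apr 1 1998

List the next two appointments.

Gaps: 31, 30, 31, 31, 28, 31 days — not constant. Every event is on the 1st of the month.
Pattern: the 1st of each month.
May 1998: May 1 1998.
Next: June 1998 → Jun 1 1998.

May 1 1998, Jun 1 1998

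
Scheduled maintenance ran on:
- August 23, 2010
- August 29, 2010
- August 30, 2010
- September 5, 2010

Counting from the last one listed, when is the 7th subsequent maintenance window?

September 27, 2010

Gaps: 6, 1, 6 days — not constant, but cyclic with period 2.
The events fall on every Monday and Sunday.
The following Monday is September 6, 2010.
The following Sunday is September 12, 2010.
The following Monday is September 13, 2010.
Next Sunday: September 19, 2010.
The following Monday is September 20, 2010.
Next Sunday: September 26, 2010.
The following Monday is September 27, 2010.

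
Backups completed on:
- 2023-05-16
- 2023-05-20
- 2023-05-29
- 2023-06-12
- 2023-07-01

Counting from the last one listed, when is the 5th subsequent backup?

The spacing grows by 5 each time: 4, 9, 14, 19 days.
Next gap: 24 days. 2023-07-01 + 24 days = 2023-07-25.
Next gap: 29 days. 2023-07-25 + 29 days = 2023-08-23.
Next gap: 34 days. 2023-08-23 + 34 days = 2023-09-26.
Next gap: 39 days. 2023-09-26 + 39 days = 2023-11-04.
Next gap: 44 days. 2023-11-04 + 44 days = 2023-12-18.

2023-12-18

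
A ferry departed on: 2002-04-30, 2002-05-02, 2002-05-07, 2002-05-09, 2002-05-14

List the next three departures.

2002-05-16, 2002-05-21, 2002-05-23

The gap pattern 2, 5, 2, 5 repeats every 2 events.
These are the Tuesdays and Thursdays of each week.
Next Thursday: 2002-05-16.
The following Tuesday is 2002-05-21.
The following Thursday is 2002-05-23.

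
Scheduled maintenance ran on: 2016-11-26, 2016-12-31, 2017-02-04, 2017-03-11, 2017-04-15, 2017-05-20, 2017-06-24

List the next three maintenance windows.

2017-07-29, 2017-09-02, 2017-10-07

The spacing is 35, 35, 35, 35, 35, 35 days — always 35 days.
2017-06-24 + 35 days = 2017-07-29.
2017-07-29 + 35 days = 2017-09-02.
2017-09-02 + 35 days = 2017-10-07.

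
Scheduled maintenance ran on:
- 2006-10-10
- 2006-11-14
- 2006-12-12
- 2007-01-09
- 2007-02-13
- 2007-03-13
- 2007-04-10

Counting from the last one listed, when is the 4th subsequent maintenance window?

2007-08-14

All dates are Tuesdays, 35, 28, 28, 35, 28, 28 days apart.
Specifically, the 2nd Tuesday of each month.
May 2007 — 2nd Tuesday is 2007-05-08.
June 2007 — 2nd Tuesday is 2007-06-12.
July 2007 — 2nd Tuesday is 2007-07-10.
August 2007 — 2nd Tuesday is 2007-08-14.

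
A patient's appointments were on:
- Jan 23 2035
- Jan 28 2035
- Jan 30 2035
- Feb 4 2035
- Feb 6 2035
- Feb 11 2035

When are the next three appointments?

Every event lands on a Tuesday or Sunday (gaps cycle 5, 2, 5, 2, 5).
So the schedule is: every Tuesday and Sunday.
The following Tuesday is Feb 13 2035.
Next Sunday: Feb 18 2035.
The following Tuesday is Feb 20 2035.

Feb 13 2035, Feb 18 2035, Feb 20 2035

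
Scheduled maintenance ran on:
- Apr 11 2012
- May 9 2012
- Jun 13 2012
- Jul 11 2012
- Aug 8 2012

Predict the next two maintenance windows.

Gaps: 28, 35, 28, 28 days — a mix of 28 and 35. Every date is a Wednesday.
Each is the 2nd Wednesday of its month.
2nd Wednesday of September 2012: Sep 12 2012.
October 2012 — 2nd Wednesday is Oct 10 2012.

Sep 12 2012, Oct 10 2012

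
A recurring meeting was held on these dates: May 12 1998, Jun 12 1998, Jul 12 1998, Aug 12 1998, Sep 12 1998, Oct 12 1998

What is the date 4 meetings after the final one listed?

Gaps: 31, 30, 31, 31, 30 days — not constant. Every event is on the 12th of the month.
Pattern: the 12th of each month.
Next: November 1998 → Nov 12 1998.
December 1998: Dec 12 1998.
January 1999: Jan 12 1999.
February 1999: Feb 12 1999.

Feb 12 1999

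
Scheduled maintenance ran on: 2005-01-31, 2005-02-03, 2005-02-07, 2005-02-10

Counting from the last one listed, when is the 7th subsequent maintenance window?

2005-03-07

The gap pattern 3, 4, 3 repeats every 2 events.
These are the Mondays and Thursdays of each week.
The following Monday is 2005-02-14.
The following Thursday is 2005-02-17.
Next Monday: 2005-02-21.
Next Thursday: 2005-02-24.
Next Monday: 2005-02-28.
The following Thursday is 2005-03-03.
Next Monday: 2005-03-07.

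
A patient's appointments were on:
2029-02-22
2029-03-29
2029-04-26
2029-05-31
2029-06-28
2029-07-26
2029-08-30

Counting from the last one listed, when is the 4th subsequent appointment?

2029-12-27

All Thursdays; the gaps (35, 28, 35, 28, 28, 35) vary with month length.
This is the last Thursday of each month.
September 2029 ends with Thursday 2029-09-27.
Last Thursday of October 2029: 2029-10-25.
Last Thursday of November 2029: 2029-11-29.
December 2029 ends with Thursday 2029-12-27.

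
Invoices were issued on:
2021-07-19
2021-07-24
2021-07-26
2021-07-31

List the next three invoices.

The gap pattern 5, 2, 5 repeats every 2 events.
These are the Mondays and Saturdays of each week.
Next Monday: 2021-08-02.
Next Saturday: 2021-08-07.
The following Monday is 2021-08-09.

2021-08-02, 2021-08-07, 2021-08-09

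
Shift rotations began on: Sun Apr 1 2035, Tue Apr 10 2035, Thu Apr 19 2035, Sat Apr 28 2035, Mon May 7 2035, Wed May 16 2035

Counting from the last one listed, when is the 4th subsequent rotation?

The spacing is 9, 9, 9, 9, 9 days — always 9 days.
Wed May 16 2035 + 9 days = Fri May 25 2035.
Fri May 25 2035 + 9 days = Sun Jun 3 2035.
Sun Jun 3 2035 + 9 days = Tue Jun 12 2035.
Tue Jun 12 2035 + 9 days = Thu Jun 21 2035.

Thu Jun 21 2035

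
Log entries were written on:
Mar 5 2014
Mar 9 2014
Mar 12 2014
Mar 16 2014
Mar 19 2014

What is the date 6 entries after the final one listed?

Apr 9 2014

Every event lands on a Wednesday or Sunday (gaps cycle 4, 3, 4, 3).
So the schedule is: every Wednesday and Sunday.
The following Sunday is Mar 23 2014.
Next Wednesday: Mar 26 2014.
The following Sunday is Mar 30 2014.
Next Wednesday: Apr 2 2014.
Next Sunday: Apr 6 2014.
The following Wednesday is Apr 9 2014.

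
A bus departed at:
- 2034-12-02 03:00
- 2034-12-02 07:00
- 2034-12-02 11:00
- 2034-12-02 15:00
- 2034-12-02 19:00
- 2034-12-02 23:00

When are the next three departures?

2034-12-03 03:00, 2034-12-03 07:00, 2034-12-03 11:00

Spacing: 4, 4, 4, 4, 4 h — constant 4 h.
2034-12-02 23:00 + 4 h = 2034-12-03 03:00.
2034-12-03 03:00 + 4 h = 2034-12-03 07:00.
2034-12-03 07:00 + 4 h = 2034-12-03 11:00.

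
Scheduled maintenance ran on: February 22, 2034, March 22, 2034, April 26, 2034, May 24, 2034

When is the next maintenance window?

All dates are Wednesdays, 28, 35, 28 days apart.
Specifically, the 4th Wednesday of each month.
4th Wednesday of June 2034: June 28, 2034.

June 28, 2034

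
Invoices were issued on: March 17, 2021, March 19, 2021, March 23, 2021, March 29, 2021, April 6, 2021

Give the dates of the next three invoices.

The spacing grows by 2 each time: 2, 4, 6, 8 days.
Next gap: 10 days. April 6, 2021 + 10 days = April 16, 2021.
Next gap: 12 days. April 16, 2021 + 12 days = April 28, 2021.
Next gap: 14 days. April 28, 2021 + 14 days = May 12, 2021.

April 16, 2021; April 28, 2021; May 12, 2021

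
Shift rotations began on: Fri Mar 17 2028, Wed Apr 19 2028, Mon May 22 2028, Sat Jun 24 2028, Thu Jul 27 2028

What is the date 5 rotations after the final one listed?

Gaps between consecutive events: 33, 33, 33, 33 days — a constant 33-day interval.
Thu Jul 27 2028 + 33 days = Tue Aug 29 2028.
Tue Aug 29 2028 + 33 days = Sun Oct 1 2028.
Sun Oct 1 2028 + 33 days = Fri Nov 3 2028.
Fri Nov 3 2028 + 33 days = Wed Dec 6 2028.
Wed Dec 6 2028 + 33 days = Mon Jan 8 2029.

Mon Jan 8 2029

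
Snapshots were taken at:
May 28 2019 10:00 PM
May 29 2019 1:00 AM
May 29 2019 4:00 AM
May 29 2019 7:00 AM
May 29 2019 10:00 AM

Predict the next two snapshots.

Gaps: 3, 3, 3, 3 hours — each event is 3 hours after the previous one.
May 29 2019 10:00 AM + 3 h = May 29 2019 1:00 PM.
May 29 2019 1:00 PM + 3 h = May 29 2019 4:00 PM.

May 29 2019 1:00 PM, May 29 2019 4:00 PM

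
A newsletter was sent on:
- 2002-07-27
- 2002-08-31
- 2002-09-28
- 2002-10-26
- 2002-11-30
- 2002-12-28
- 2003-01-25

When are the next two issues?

All Saturdays; the gaps (35, 28, 28, 35, 28, 28) vary with month length.
This is the last Saturday of each month.
February 2003 ends with Saturday 2003-02-22.
March 2003 ends with Saturday 2003-03-29.

2003-02-22, 2003-03-29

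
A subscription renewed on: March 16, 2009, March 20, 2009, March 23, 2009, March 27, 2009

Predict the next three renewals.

Every event lands on a Monday or Friday (gaps cycle 4, 3, 4).
So the schedule is: every Monday and Friday.
Next Monday: March 30, 2009.
The following Friday is April 3, 2009.
Next Monday: April 6, 2009.

March 30, 2009; April 3, 2009; April 6, 2009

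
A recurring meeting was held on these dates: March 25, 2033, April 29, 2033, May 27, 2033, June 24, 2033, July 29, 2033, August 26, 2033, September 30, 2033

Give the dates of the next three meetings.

All Fridays; the gaps (35, 28, 28, 35, 28, 35) vary with month length.
This is the last Friday of each month.
October 2033 ends with Friday October 28, 2033.
Last Friday of November 2033: November 25, 2033.
December 2033 ends with Friday December 30, 2033.

October 28, 2033; November 25, 2033; December 30, 2033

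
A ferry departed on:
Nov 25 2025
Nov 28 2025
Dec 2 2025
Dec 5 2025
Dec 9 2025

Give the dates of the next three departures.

Dec 12 2025, Dec 16 2025, Dec 19 2025

Gaps: 3, 4, 3, 4 days — not constant, but cyclic with period 2.
The events fall on every Tuesday and Friday.
Next Friday: Dec 12 2025.
The following Tuesday is Dec 16 2025.
Next Friday: Dec 19 2025.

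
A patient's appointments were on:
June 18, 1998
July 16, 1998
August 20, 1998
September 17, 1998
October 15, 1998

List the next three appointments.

Gaps: 28, 35, 28, 28 days — a mix of 28 and 35. Every date is a Thursday.
Each is the 3rd Thursday of its month.
3rd Thursday of November 1998: November 19, 1998.
December 1998 — 3rd Thursday is December 17, 1998.
3rd Thursday of January 1999: January 21, 1999.

November 19, 1998; December 17, 1998; January 21, 1999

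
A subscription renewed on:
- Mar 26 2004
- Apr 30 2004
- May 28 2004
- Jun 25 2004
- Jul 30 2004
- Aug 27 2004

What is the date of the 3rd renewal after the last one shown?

Nov 26 2004

These are Fridays with 35, 28, 28, 35, 28-day gaps.
Each is the final Friday of its month — Apr 30 2004 is past the 28th, so '4th Friday' doesn't fit.
Last Friday of September 2004: Sep 24 2004.
Last Friday of October 2004: Oct 29 2004.
November 2004 ends with Friday Nov 26 2004.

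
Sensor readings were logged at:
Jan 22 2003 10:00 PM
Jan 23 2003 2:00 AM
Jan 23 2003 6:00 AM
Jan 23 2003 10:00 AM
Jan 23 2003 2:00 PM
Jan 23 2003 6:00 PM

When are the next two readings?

The interval is a steady 4 hours (4, 4, 4, 4, 4).
Jan 23 2003 6:00 PM + 4 h = Jan 23 2003 10:00 PM.
Jan 23 2003 10:00 PM + 4 h = Jan 24 2003 2:00 AM.

Jan 23 2003 10:00 PM, Jan 24 2003 2:00 AM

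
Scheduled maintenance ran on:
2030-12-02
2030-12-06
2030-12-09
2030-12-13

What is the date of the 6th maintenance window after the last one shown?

Gaps: 4, 3, 4 days — not constant, but cyclic with period 2.
The events fall on every Monday and Friday.
The following Monday is 2030-12-16.
Next Friday: 2030-12-20.
Next Monday: 2030-12-23.
The following Friday is 2030-12-27.
The following Monday is 2030-12-30.
Next Friday: 2031-01-03.

2031-01-03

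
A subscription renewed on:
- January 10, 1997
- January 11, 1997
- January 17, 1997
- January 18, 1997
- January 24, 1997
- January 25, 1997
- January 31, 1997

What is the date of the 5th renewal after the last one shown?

February 15, 1997

Gaps: 1, 6, 1, 6, 1, 6 days — not constant, but cyclic with period 2.
The events fall on every Friday and Saturday.
Next Saturday: February 1, 1997.
Next Friday: February 7, 1997.
The following Saturday is February 8, 1997.
The following Friday is February 14, 1997.
The following Saturday is February 15, 1997.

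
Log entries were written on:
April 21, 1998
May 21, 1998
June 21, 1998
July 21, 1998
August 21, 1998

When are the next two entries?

September 21, 1998; October 21, 1998

Gaps: 30, 31, 30, 31 days — not constant. Every event is on the 21st of the month.
Pattern: the 21st of each month.
Next: September 1998 → September 21, 1998.
Next: October 1998 → October 21, 1998.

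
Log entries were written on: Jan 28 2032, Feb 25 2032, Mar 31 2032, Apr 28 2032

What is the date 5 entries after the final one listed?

Every date is a Wednesday; gaps 28, 35, 28 days.
Each is the last Wednesday of its month (at least one falls on the 29th or later, ruling out '4th Wednesday').
May 2032 ends with Wednesday May 26 2032.
Last Wednesday of June 2032: Jun 30 2032.
July 2032 ends with Wednesday Jul 28 2032.
August 2032 ends with Wednesday Aug 25 2032.
Last Wednesday of September 2032: Sep 29 2032.

Sep 29 2032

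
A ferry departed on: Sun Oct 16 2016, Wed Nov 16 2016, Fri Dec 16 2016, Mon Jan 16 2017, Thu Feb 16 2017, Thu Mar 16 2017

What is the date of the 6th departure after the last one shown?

Sat Sep 16 2017

Each date is the 16th; the gaps (31, 30, 31, 31, 28) track the month lengths.
The rule is the 16th of each month.
Next: April 2017 → Sun Apr 16 2017.
Next: May 2017 → Tue May 16 2017.
Next: June 2017 → Fri Jun 16 2017.
July 2017: Sun Jul 16 2017.
August 2017: Wed Aug 16 2017.
September 2017: Sat Sep 16 2017.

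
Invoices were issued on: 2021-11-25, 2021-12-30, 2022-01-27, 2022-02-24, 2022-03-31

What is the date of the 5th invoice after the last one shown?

All Thursdays; the gaps (35, 28, 28, 35) vary with month length.
This is the last Thursday of each month.
April 2022 ends with Thursday 2022-04-28.
Last Thursday of May 2022: 2022-05-26.
Last Thursday of June 2022: 2022-06-30.
July 2022 ends with Thursday 2022-07-28.
Last Thursday of August 2022: 2022-08-25.

2022-08-25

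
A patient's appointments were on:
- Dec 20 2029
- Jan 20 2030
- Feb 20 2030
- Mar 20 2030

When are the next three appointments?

Apr 20 2030, May 20 2030, Jun 20 2030

Gaps: 31, 31, 28 days — not constant. Every event is on the 20th of the month.
Pattern: the 20th of each month.
April 2030: Apr 20 2030.
May 2030: May 20 2030.
June 2030: Jun 20 2030.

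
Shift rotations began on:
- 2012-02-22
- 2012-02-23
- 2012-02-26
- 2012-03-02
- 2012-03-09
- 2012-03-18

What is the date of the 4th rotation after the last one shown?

Gaps: 1, 3, 5, 7, 9 days — each gap is 2 larger than the previous one.
Next gap: 11 days. 2012-03-18 + 11 days = 2012-03-29.
Next gap: 13 days. 2012-03-29 + 13 days = 2012-04-11.
Next gap: 15 days. 2012-04-11 + 15 days = 2012-04-26.
Next gap: 17 days. 2012-04-26 + 17 days = 2012-05-13.

2012-05-13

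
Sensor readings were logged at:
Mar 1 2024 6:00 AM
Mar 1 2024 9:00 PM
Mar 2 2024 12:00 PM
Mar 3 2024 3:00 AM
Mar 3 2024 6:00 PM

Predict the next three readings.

The interval is a steady 15 hours (15, 15, 15, 15).
Mar 3 2024 6:00 PM + 15 h = Mar 4 2024 9:00 AM.
Mar 4 2024 9:00 AM + 15 h = Mar 5 2024 12:00 AM.
Mar 5 2024 12:00 AM + 15 h = Mar 5 2024 3:00 PM.

Mar 4 2024 9:00 AM, Mar 5 2024 12:00 AM, Mar 5 2024 3:00 PM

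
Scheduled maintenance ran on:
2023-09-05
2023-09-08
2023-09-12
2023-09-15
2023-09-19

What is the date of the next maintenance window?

Gaps: 3, 4, 3, 4 days — not constant, but cyclic with period 2.
The events fall on every Tuesday and Friday.
Next Friday: 2023-09-22.

2023-09-22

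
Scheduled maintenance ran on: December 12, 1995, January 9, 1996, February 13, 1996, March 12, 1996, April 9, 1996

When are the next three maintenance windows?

These are Tuesdays at 28- or 35-day spacing (28, 35, 28, 28).
The pattern: 2nd Tuesday of the month.
May 1996 — 2nd Tuesday is May 14, 1996.
June 1996 — 2nd Tuesday is June 11, 1996.
July 1996 — 2nd Tuesday is July 9, 1996.

May 14, 1996; June 11, 1996; July 9, 1996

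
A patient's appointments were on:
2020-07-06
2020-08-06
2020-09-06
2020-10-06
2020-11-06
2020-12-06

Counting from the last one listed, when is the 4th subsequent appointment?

Each date is the 6th; the gaps (31, 31, 30, 31, 30) track the month lengths.
The rule is the 6th of each month.
January 2021: 2021-01-06.
Next: February 2021 → 2021-02-06.
Next: March 2021 → 2021-03-06.
April 2021: 2021-04-06.

2021-04-06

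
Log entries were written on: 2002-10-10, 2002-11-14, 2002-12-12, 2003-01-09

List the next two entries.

2003-02-13, 2003-03-13

All dates are Thursdays, 35, 28, 28 days apart.
Specifically, the 2nd Thursday of each month.
February 2003 — 2nd Thursday is 2003-02-13.
March 2003 — 2nd Thursday is 2003-03-13.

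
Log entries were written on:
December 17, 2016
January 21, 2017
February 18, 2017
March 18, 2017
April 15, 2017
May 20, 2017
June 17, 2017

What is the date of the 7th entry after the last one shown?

These are Saturdays at 28- or 35-day spacing (35, 28, 28, 28, 35, 28).
The pattern: 3rd Saturday of the month.
3rd Saturday of July 2017: July 15, 2017.
3rd Saturday of August 2017: August 19, 2017.
September 2017 — 3rd Saturday is September 16, 2017.
3rd Saturday of October 2017: October 21, 2017.
November 2017 — 3rd Saturday is November 18, 2017.
3rd Saturday of December 2017: December 16, 2017.
January 2018 — 3rd Saturday is January 20, 2018.

January 20, 2018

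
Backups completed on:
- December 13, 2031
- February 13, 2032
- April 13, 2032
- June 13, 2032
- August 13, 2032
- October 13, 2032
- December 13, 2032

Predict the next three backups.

The day-of-month is always 13 (62, 60, 61, 61, 61, 61 days between events).
So this recurs on the 13th of every 2 months.
Next: February 2033 → February 13, 2033.
Next: April 2033 → April 13, 2033.
June 2033: June 13, 2033.

February 13, 2033; April 13, 2033; June 13, 2033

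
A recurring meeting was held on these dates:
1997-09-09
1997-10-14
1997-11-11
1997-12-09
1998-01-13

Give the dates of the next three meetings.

1998-02-10, 1998-03-10, 1998-04-14

Gaps: 35, 28, 28, 35 days — a mix of 28 and 35. Every date is a Tuesday.
Each is the 2nd Tuesday of its month.
February 1998 — 2nd Tuesday is 1998-02-10.
2nd Tuesday of March 1998: 1998-03-10.
2nd Tuesday of April 1998: 1998-04-14.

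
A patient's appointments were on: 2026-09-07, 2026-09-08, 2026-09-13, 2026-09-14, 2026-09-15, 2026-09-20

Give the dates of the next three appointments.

Every event lands on a Monday or Tuesday or Sunday (gaps cycle 1, 5, 1, 1, 5).
So the schedule is: every Monday, Tuesday and Sunday.
The following Monday is 2026-09-21.
The following Tuesday is 2026-09-22.
The following Sunday is 2026-09-27.

2026-09-21, 2026-09-22, 2026-09-27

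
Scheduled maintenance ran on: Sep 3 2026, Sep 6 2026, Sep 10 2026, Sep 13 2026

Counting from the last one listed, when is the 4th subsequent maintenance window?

Sep 27 2026

Every event lands on a Thursday or Sunday (gaps cycle 3, 4, 3).
So the schedule is: every Thursday and Sunday.
Next Thursday: Sep 17 2026.
The following Sunday is Sep 20 2026.
Next Thursday: Sep 24 2026.
Next Sunday: Sep 27 2026.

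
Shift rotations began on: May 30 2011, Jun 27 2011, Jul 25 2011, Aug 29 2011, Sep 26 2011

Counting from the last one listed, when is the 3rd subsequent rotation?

All Mondays; the gaps (28, 28, 35, 28) vary with month length.
This is the last Monday of each month.
October 2011 ends with Monday Oct 31 2011.
November 2011 ends with Monday Nov 28 2011.
December 2011 ends with Monday Dec 26 2011.

Dec 26 2011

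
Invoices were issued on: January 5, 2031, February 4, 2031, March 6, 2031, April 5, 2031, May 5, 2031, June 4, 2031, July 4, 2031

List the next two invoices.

August 3, 2031; September 2, 2031

Gaps between consecutive events: 30, 30, 30, 30, 30, 30 days — a constant 30-day interval.
July 4, 2031 + 30 days = August 3, 2031.
August 3, 2031 + 30 days = September 2, 2031.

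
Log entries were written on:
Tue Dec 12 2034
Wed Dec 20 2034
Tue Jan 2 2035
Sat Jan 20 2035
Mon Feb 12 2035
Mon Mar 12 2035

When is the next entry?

Intervals are 8, 13, 18, 23, 28 days — an arithmetic progression with common difference 5.
Next gap: 33 days. Mon Mar 12 2035 + 33 days = Sat Apr 14 2035.

Sat Apr 14 2035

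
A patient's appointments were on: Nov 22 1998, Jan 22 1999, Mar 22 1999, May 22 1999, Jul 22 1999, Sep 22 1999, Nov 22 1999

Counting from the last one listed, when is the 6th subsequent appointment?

The day-of-month is always 22 (61, 59, 61, 61, 62, 61 days between events).
So this recurs on the 22nd of every 2 months.
January 2000: Jan 22 2000.
March 2000: Mar 22 2000.
May 2000: May 22 2000.
Next: July 2000 → Jul 22 2000.
Next: September 2000 → Sep 22 2000.
Next: November 2000 → Nov 22 2000.

Nov 22 2000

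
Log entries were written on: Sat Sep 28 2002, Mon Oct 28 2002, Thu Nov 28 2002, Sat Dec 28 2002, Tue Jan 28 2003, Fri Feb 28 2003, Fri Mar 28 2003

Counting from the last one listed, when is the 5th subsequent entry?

The day-of-month is always 28 (30, 31, 30, 31, 31, 28 days between events).
So this recurs on the 28th of each month.
Next: April 2003 → Mon Apr 28 2003.
May 2003: Wed May 28 2003.
Next: June 2003 → Sat Jun 28 2003.
Next: July 2003 → Mon Jul 28 2003.
Next: August 2003 → Thu Aug 28 2003.

Thu Aug 28 2003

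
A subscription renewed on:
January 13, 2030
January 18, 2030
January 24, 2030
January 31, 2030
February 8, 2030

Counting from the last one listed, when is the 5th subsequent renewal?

April 4, 2030

Intervals are 5, 6, 7, 8 days — an arithmetic progression with common difference 1.
Next gap: 9 days. February 8, 2030 + 9 days = February 17, 2030.
Next gap: 10 days. February 17, 2030 + 10 days = February 27, 2030.
Next gap: 11 days. February 27, 2030 + 11 days = March 10, 2030.
Next gap: 12 days. March 10, 2030 + 12 days = March 22, 2030.
Next gap: 13 days. March 22, 2030 + 13 days = April 4, 2030.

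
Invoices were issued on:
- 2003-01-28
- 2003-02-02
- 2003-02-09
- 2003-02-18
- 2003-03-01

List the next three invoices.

2003-03-14, 2003-03-29, 2003-04-15

Intervals are 5, 7, 9, 11 days — an arithmetic progression with common difference 2.
Next gap: 13 days. 2003-03-01 + 13 days = 2003-03-14.
Next gap: 15 days. 2003-03-14 + 15 days = 2003-03-29.
Next gap: 17 days. 2003-03-29 + 17 days = 2003-04-15.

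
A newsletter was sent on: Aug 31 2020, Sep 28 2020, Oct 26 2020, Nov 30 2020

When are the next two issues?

These are Mondays with 28, 28, 35-day gaps.
Each is the final Monday of its month — Aug 31 2020 is past the 28th, so '4th Monday' doesn't fit.
Last Monday of December 2020: Dec 28 2020.
Last Monday of January 2021: Jan 25 2021.

Dec 28 2020, Jan 25 2021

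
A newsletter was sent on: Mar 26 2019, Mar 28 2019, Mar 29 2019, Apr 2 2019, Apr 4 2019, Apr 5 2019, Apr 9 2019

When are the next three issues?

The gap pattern 2, 1, 4, 2, 1, 4 repeats every 3 events.
These are the Tuesdays, Thursdays and Fridays of each week.
Next Thursday: Apr 11 2019.
The following Friday is Apr 12 2019.
The following Tuesday is Apr 16 2019.

Apr 11 2019, Apr 12 2019, Apr 16 2019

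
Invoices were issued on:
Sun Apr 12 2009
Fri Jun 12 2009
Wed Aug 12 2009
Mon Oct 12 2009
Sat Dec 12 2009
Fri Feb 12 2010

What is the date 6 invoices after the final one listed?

Each date is the 12th; the gaps (61, 61, 61, 61, 62) track the month lengths.
The rule is the 12th of every 2 months.
April 2010: Mon Apr 12 2010.
June 2010: Sat Jun 12 2010.
August 2010: Thu Aug 12 2010.
October 2010: Tue Oct 12 2010.
December 2010: Sun Dec 12 2010.
February 2011: Sat Feb 12 2011.

Sat Feb 12 2011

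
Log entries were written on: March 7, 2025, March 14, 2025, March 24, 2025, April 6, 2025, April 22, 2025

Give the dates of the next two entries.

May 11, 2025; June 2, 2025

The spacing grows by 3 each time: 7, 10, 13, 16 days.
Next gap: 19 days. April 22, 2025 + 19 days = May 11, 2025.
Next gap: 22 days. May 11, 2025 + 22 days = June 2, 2025.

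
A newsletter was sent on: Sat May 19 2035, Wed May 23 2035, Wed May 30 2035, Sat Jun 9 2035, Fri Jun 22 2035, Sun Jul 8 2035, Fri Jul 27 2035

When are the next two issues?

Sat Aug 18 2035, Wed Sep 12 2035

Gaps: 4, 7, 10, 13, 16, 19 days — each gap is 3 larger than the previous one.
Next gap: 22 days. Fri Jul 27 2035 + 22 days = Sat Aug 18 2035.
Next gap: 25 days. Sat Aug 18 2035 + 25 days = Wed Sep 12 2035.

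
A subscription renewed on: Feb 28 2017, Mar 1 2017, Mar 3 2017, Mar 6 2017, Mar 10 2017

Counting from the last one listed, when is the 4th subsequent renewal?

Gaps: 1, 2, 3, 4 days — each gap is 1 larger than the previous one.
Next gap: 5 days. Mar 10 2017 + 5 days = Mar 15 2017.
Next gap: 6 days. Mar 15 2017 + 6 days = Mar 21 2017.
Next gap: 7 days. Mar 21 2017 + 7 days = Mar 28 2017.
Next gap: 8 days. Mar 28 2017 + 8 days = Apr 5 2017.

Apr 5 2017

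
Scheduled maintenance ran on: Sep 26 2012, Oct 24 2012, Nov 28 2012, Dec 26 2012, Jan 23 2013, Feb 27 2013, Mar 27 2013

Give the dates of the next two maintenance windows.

All dates are Wednesdays, 28, 35, 28, 28, 35, 28 days apart.
Specifically, the 4th Wednesday of each month.
4th Wednesday of April 2013: Apr 24 2013.
May 2013 — 4th Wednesday is May 22 2013.

Apr 24 2013, May 22 2013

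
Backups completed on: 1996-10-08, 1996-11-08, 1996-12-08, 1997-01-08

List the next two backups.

The day-of-month is always 8 (31, 30, 31 days between events).
So this recurs on the 8th of each month.
Next: February 1997 → 1997-02-08.
Next: March 1997 → 1997-03-08.

1997-02-08, 1997-03-08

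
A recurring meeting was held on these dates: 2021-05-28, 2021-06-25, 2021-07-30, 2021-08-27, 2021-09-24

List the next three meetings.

All Fridays; the gaps (28, 35, 28, 28) vary with month length.
This is the last Friday of each month.
Last Friday of October 2021: 2021-10-29.
Last Friday of November 2021: 2021-11-26.
Last Friday of December 2021: 2021-12-31.

2021-10-29, 2021-11-26, 2021-12-31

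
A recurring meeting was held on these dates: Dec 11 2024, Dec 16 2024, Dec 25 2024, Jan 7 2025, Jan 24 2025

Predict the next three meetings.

The spacing grows by 4 each time: 5, 9, 13, 17 days.
Next gap: 21 days. Jan 24 2025 + 21 days = Feb 14 2025.
Next gap: 25 days. Feb 14 2025 + 25 days = Mar 11 2025.
Next gap: 29 days. Mar 11 2025 + 29 days = Apr 9 2025.

Feb 14 2025, Mar 11 2025, Apr 9 2025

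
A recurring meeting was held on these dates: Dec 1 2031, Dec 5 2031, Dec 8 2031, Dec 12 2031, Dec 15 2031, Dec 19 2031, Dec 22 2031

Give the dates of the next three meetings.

Dec 26 2031, Dec 29 2031, Jan 2 2032

Gaps: 4, 3, 4, 3, 4, 3 days — not constant, but cyclic with period 2.
The events fall on every Monday and Friday.
Next Friday: Dec 26 2031.
Next Monday: Dec 29 2031.
The following Friday is Jan 2 2032.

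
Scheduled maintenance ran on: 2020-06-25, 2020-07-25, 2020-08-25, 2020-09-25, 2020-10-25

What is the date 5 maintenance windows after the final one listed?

The day-of-month is always 25 (30, 31, 31, 30 days between events).
So this recurs on the 25th of each month.
November 2020: 2020-11-25.
Next: December 2020 → 2020-12-25.
January 2021: 2021-01-25.
February 2021: 2021-02-25.
March 2021: 2021-03-25.

2021-03-25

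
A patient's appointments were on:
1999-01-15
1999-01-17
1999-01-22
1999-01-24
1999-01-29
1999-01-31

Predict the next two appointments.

The gap pattern 2, 5, 2, 5, 2 repeats every 2 events.
These are the Fridays and Sundays of each week.
Next Friday: 1999-02-05.
The following Sunday is 1999-02-07.

1999-02-05, 1999-02-07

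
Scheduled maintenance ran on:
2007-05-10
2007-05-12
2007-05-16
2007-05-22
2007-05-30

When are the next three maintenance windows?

2007-06-09, 2007-06-21, 2007-07-05

Gaps: 2, 4, 6, 8 days — each gap is 2 larger than the previous one.
Next gap: 10 days. 2007-05-30 + 10 days = 2007-06-09.
Next gap: 12 days. 2007-06-09 + 12 days = 2007-06-21.
Next gap: 14 days. 2007-06-21 + 14 days = 2007-07-05.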